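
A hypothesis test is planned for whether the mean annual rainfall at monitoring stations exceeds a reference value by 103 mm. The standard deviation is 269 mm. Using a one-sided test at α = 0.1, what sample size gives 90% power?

45

For a one-sample z-test, n = ((z_α + z_β)·σ/δ)².
z_α = 1.282 (one-sided α = 0.1); z_β = 1.282 (power 90% → β = 0.1).
n = (2.564 × 269 / 103)² = 44.84
Round up: n = 45.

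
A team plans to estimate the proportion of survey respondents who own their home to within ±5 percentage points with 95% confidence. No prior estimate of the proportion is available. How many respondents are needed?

385

For a proportion with margin E = 0.05 at 95% confidence, z = 1.960.
With no prior estimate, use p = 0.5, which maximizes p(1−p) at 0.25.
n = 0.25 × (z/E)² = 0.25 × (1.960/0.05)² = 384.16
Round up: n = 385.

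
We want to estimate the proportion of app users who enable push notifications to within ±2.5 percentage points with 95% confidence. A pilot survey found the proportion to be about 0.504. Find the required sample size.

For a proportion with margin E = 0.025 at 95% confidence, z = 1.960.
n = p̂(1−p̂)(z/E)² = 0.504 × 0.496 × (1.960/0.025)² = 1536.54
Round up: n = 1537.

n = 1537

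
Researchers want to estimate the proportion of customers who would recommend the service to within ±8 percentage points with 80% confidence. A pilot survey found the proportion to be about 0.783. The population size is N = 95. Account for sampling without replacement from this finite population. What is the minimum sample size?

For a proportion with margin E = 0.08 at 80% confidence, z = 1.282.
n = p̂(1−p̂)(z/E)² = 0.783 × 0.217 × (1.282/0.08)² = 43.63 — call this n₀.
Finite-population correction with N = 95: n = n₀ / (1 + (n₀−1)/N) = 43.63 / 1.449 = 30.11
Round up: n = 31.

31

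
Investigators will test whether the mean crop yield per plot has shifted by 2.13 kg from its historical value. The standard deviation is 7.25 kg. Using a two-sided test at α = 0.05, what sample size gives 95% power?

151

For a one-sample z-test, n = ((z_{α/2} + z_β)·σ/δ)².
z_{α/2} = 1.960 (two-sided α = 0.05); z_β = 1.645 (power 95% → β = 0.05).
n = (3.605 × 7.25 / 2.13)² = 150.57
Round up: n = 151.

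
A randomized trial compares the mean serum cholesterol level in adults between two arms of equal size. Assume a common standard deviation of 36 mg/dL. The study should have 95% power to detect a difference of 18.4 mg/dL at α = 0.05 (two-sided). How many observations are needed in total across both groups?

For two equal groups, n per group = 2·((z_{α/2} + z_β)·σ/δ)².
z_{α/2} = 1.960; z_β = 1.645 (power 95%).
n = 2 × (3.605 × 36 / 18.4)² = 2 × 49.75 = 99.50
Round up: n = 100 per group.
Total across both groups: 2 × 100 = 200.

200 total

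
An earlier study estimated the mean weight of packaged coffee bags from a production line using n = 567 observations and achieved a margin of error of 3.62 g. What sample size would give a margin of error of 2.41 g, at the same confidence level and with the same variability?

Margin of error scales as 1/√n, so n₂ = n₁·(E₁/E₂)².
n₂ = 567 × (3.62/2.41)² = 567 × 2.256 = 1279.15
Round up: n₂ = 1280.

1280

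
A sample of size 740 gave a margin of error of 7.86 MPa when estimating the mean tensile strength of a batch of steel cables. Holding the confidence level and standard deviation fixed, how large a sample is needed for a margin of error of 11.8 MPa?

Margin of error scales as 1/√n, so n₂ = n₁·(E₁/E₂)².
n₂ = 740 × (7.86/11.8)² = 740 × 0.4437 = 328.34
Round up: n₂ = 329.

329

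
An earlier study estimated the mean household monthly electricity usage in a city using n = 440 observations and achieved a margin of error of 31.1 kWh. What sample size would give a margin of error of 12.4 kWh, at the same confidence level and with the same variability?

Margin of error scales as 1/√n, so n₂ = n₁·(E₁/E₂)².
n₂ = 440 × (31.1/12.4)² = 440 × 6.29 = 2767.60
Round up: n₂ = 2768.

2768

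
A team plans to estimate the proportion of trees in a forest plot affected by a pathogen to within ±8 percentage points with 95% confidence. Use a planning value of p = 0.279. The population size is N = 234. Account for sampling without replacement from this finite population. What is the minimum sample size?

80

For a proportion with margin E = 0.08 at 95% confidence, z = 1.960.
n = p̂(1−p̂)(z/E)² = 0.279 × 0.721 × (1.960/0.08)² = 120.75 — call this n₀.
Finite-population correction with N = 234: n = n₀ / (1 + (n₀−1)/N) = 120.75 / 1.512 = 79.86
Round up: n = 80.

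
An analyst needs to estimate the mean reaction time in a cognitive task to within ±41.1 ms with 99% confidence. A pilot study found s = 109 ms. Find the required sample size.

For a mean, the margin of error is E = z·σ/√n, so n = (zσ/E)².
At 99% confidence, z = 2.576.
n = (2.576 × 109 / 41.1)² = 46.67
Round up: n = 47.

47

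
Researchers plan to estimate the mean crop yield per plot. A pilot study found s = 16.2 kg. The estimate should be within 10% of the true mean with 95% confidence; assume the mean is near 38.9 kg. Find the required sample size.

For a mean, the margin of error is E = z·σ/√n, so n = (zσ/E)².
At 95% confidence, z = 1.960.
E = 10% of 38.9 = 3.89 kg.
n = (1.960 × 16.2 / 3.89)² = 66.63
Round up: n = 67.

67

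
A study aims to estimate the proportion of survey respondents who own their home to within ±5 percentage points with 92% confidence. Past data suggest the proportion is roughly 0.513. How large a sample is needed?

307

For a proportion with margin E = 0.05 at 92% confidence, z = 1.751.
n = p̂(1−p̂)(z/E)² = 0.513 × 0.487 × (1.751/0.05)² = 306.39
Round up: n = 307.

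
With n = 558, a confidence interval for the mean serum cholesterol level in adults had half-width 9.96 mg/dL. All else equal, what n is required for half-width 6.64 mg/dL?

n = 1256

Margin of error scales as 1/√n, so n₂ = n₁·(E₁/E₂)².
n₂ = 558 × (9.96/6.64)² = 558 × 2.25 = 1255.50
Round up: n₂ = 1256.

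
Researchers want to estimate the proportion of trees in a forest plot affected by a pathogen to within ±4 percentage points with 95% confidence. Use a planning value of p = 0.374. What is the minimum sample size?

For a proportion with margin E = 0.04 at 95% confidence, z = 1.960.
n = p̂(1−p̂)(z/E)² = 0.374 × 0.626 × (1.960/0.04)² = 562.13
Round up: n = 563.

563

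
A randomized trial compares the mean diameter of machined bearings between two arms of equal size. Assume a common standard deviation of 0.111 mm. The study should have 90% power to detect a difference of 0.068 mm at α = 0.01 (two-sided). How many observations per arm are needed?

80 per group

For two equal groups, n per group = 2·((z_{α/2} + z_β)·σ/δ)².
z_{α/2} = 2.576; z_β = 1.282 (power 90%).
n = 2 × (3.858 × 0.111 / 0.068)² = 2 × 39.66 = 79.32
Round up: n = 80 per group.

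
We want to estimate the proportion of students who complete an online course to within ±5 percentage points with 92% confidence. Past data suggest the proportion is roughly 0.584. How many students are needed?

298

For a proportion with margin E = 0.05 at 92% confidence, z = 1.751.
n = p̂(1−p̂)(z/E)² = 0.584 × 0.416 × (1.751/0.05)² = 297.95
Round up: n = 298.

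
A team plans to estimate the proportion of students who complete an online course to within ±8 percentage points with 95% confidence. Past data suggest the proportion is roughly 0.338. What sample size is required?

n = 135

For a proportion with margin E = 0.08 at 95% confidence, z = 1.960.
n = p̂(1−p̂)(z/E)² = 0.338 × 0.662 × (1.960/0.08)² = 134.31
Round up: n = 135.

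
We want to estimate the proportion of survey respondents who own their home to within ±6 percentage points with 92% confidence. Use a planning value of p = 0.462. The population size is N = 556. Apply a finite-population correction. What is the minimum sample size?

For a proportion with margin E = 0.06 at 92% confidence, z = 1.751.
n = p̂(1−p̂)(z/E)² = 0.462 × 0.538 × (1.751/0.06)² = 211.69 — call this n₀.
Finite-population correction with N = 556: n = n₀ / (1 + (n₀−1)/N) = 211.69 / 1.379 = 153.51
Round up: n = 154.

154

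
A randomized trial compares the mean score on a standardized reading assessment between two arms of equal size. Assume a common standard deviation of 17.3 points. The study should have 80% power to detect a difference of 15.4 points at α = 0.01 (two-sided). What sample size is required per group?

For two equal groups, n per group = 2·((z_{α/2} + z_β)·σ/δ)².
z_{α/2} = 2.576; z_β = 0.842 (power 80%).
n = 2 × (3.418 × 17.3 / 15.4)² = 2 × 14.74 = 29.48
Round up: n = 30 per group.

30 per group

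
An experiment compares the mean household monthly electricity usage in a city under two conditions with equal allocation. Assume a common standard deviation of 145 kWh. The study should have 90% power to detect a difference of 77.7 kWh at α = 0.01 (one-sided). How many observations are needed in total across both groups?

For two equal groups, n per group = 2·((z_α + z_β)·σ/δ)².
z_α = 2.326; z_β = 1.282 (power 90%).
n = 2 × (3.608 × 145 / 77.7)² = 2 × 45.33 = 90.66
Round up: n = 91 per group.
Total across both groups: 2 × 91 = 182.

182 total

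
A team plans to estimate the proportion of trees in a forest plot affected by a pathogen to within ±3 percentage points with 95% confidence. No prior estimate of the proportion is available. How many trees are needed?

1068

For a proportion with margin E = 0.03 at 95% confidence, z = 1.960.
With no prior estimate, use p = 0.5, which maximizes p(1−p) at 0.25.
n = 0.25 × (z/E)² = 0.25 × (1.960/0.03)² = 1067.11
Round up: n = 1068.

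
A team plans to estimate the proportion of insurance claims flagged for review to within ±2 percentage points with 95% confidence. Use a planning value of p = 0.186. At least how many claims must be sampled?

1455

For a proportion with margin E = 0.02 at 95% confidence, z = 1.960.
n = p̂(1−p̂)(z/E)² = 0.186 × 0.814 × (1.960/0.02)² = 1454.08
Round up: n = 1455.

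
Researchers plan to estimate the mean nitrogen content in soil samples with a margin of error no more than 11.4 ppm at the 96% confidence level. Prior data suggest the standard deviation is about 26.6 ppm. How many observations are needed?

n = 23

For a mean, the margin of error is E = z·σ/√n, so n = (zσ/E)².
At 96% confidence, z = 2.054.
n = (2.054 × 26.6 / 11.4)² = 22.97
Round up: n = 23.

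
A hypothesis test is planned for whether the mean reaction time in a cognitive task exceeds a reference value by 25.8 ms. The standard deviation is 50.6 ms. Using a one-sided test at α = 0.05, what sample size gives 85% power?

For a one-sample z-test, n = ((z_α + z_β)·σ/δ)².
z_α = 1.645 (one-sided α = 0.05); z_β = 1.036 (power 85% → β = 0.15).
n = (2.681 × 50.6 / 25.8)² = 27.65
Round up: n = 28.

n = 28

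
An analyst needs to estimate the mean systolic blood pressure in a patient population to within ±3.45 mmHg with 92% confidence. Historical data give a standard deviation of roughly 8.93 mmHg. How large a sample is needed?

For a mean, the margin of error is E = z·σ/√n, so n = (zσ/E)².
At 92% confidence, z = 1.751.
n = (1.751 × 8.93 / 3.45)² = 20.54
Round up: n = 21.

n = 21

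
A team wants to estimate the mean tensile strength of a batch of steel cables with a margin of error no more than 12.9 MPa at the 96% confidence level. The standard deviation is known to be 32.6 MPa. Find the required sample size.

For a mean, the margin of error is E = z·σ/√n, so n = (zσ/E)².
At 96% confidence, z = 2.054.
n = (2.054 × 32.6 / 12.9)² = 26.94
Round up: n = 27.

n = 27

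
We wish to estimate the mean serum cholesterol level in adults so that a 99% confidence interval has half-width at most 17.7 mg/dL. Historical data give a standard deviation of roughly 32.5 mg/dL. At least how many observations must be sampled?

For a mean, the margin of error is E = z·σ/√n, so n = (zσ/E)².
At 99% confidence, z = 2.576.
n = (2.576 × 32.5 / 17.7)² = 22.37
Round up: n = 23.

n = 23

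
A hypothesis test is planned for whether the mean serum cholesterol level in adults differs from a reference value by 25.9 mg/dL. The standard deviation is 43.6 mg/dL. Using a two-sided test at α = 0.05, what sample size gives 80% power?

23

For a one-sample z-test, n = ((z_{α/2} + z_β)·σ/δ)².
z_{α/2} = 1.960 (two-sided α = 0.05); z_β = 0.842 (power 80% → β = 0.2).
n = (2.802 × 43.6 / 25.9)² = 22.25
Round up: n = 23.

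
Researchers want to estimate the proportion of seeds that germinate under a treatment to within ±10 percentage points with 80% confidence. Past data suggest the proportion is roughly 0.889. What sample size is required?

n = 17

For a proportion with margin E = 0.1 at 80% confidence, z = 1.282.
n = p̂(1−p̂)(z/E)² = 0.889 × 0.111 × (1.282/0.1)² = 16.22
Round up: n = 17.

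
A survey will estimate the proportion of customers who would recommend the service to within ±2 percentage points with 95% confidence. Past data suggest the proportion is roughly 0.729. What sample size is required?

For a proportion with margin E = 0.02 at 95% confidence, z = 1.960.
n = p̂(1−p̂)(z/E)² = 0.729 × 0.271 × (1.960/0.02)² = 1897.36
Round up: n = 1898.

1898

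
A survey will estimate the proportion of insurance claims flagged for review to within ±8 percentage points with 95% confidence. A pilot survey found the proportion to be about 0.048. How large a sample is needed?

For a proportion with margin E = 0.08 at 95% confidence, z = 1.960.
n = p̂(1−p̂)(z/E)² = 0.048 × 0.952 × (1.960/0.08)² = 27.43
Round up: n = 28.

n = 28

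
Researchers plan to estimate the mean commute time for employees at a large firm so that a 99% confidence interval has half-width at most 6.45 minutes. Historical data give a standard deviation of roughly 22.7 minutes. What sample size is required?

83

For a mean, the margin of error is E = z·σ/√n, so n = (zσ/E)².
At 99% confidence, z = 2.576.
n = (2.576 × 22.7 / 6.45)² = 82.19
Round up: n = 83.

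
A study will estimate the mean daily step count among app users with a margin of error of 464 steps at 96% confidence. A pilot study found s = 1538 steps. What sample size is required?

47

For a mean, the margin of error is E = z·σ/√n, so n = (zσ/E)².
At 96% confidence, z = 2.054.
n = (2.054 × 1538 / 464)² = 46.35
Round up: n = 47.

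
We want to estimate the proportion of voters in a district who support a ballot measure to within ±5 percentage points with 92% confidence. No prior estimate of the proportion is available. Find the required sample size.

307

For a proportion with margin E = 0.05 at 92% confidence, z = 1.751.
With no prior estimate, use p = 0.5, which maximizes p(1−p) at 0.25.
n = 0.25 × (z/E)² = 0.25 × (1.751/0.05)² = 306.60
Round up: n = 307.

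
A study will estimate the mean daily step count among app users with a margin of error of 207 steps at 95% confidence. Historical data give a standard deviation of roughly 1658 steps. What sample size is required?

n = 247

For a mean, the margin of error is E = z·σ/√n, so n = (zσ/E)².
At 95% confidence, z = 1.960.
n = (1.960 × 1658 / 207)² = 246.46
Round up: n = 247.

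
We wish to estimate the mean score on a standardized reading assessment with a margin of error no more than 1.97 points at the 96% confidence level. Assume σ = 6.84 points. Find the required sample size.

51

For a mean, the margin of error is E = z·σ/√n, so n = (zσ/E)².
At 96% confidence, z = 2.054.
n = (2.054 × 6.84 / 1.97)² = 50.86
Round up: n = 51.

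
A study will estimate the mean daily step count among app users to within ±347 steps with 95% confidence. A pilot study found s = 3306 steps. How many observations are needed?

For a mean, the margin of error is E = z·σ/√n, so n = (zσ/E)².
At 95% confidence, z = 1.960.
n = (1.960 × 3306 / 347)² = 348.71
Round up: n = 349.

n = 349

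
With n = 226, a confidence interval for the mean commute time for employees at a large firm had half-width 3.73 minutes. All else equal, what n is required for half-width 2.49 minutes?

n = 508

Margin of error scales as 1/√n, so n₂ = n₁·(E₁/E₂)².
n₂ = 226 × (3.73/2.49)² = 226 × 2.244 = 507.14
Round up: n₂ = 508.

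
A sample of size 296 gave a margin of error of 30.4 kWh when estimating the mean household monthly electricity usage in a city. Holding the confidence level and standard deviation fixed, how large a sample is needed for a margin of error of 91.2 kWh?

33

Margin of error scales as 1/√n, so n₂ = n₁·(E₁/E₂)².
n₂ = 296 × (30.4/91.2)² = 296 × 0.1111 = 32.89
Round up: n₂ = 33.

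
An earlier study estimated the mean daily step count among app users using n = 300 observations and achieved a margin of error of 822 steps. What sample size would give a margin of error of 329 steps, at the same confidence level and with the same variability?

Margin of error scales as 1/√n, so n₂ = n₁·(E₁/E₂)².
n₂ = 300 × (822/329)² = 300 × 6.242 = 1872.60
Round up: n₂ = 1873.

1873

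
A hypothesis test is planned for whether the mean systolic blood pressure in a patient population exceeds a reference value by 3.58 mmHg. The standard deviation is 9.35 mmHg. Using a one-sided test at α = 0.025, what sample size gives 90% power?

For a one-sample z-test, n = ((z_α + z_β)·σ/δ)².
z_α = 1.960 (one-sided α = 0.025); z_β = 1.282 (power 90% → β = 0.1).
n = (3.242 × 9.35 / 3.58)² = 71.69
Round up: n = 72.

n = 72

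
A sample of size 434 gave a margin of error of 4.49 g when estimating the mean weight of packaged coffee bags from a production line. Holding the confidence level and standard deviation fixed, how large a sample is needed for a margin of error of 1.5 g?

Margin of error scales as 1/√n, so n₂ = n₁·(E₁/E₂)².
n₂ = 434 × (4.49/1.5)² = 434 × 8.96 = 3888.64
Round up: n₂ = 3889.

3889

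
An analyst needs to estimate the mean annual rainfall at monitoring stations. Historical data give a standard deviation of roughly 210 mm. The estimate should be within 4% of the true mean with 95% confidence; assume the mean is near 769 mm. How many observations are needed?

For a mean, the margin of error is E = z·σ/√n, so n = (zσ/E)².
At 95% confidence, z = 1.960.
E = 4% of 769 = 30.76 mm.
n = (1.960 × 210 / 30.76)² = 179.05
Round up: n = 180.

180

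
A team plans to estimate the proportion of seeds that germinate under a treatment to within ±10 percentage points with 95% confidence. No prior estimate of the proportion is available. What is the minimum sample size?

n = 97

For a proportion with margin E = 0.1 at 95% confidence, z = 1.960.
With no prior estimate, use p = 0.5, which maximizes p(1−p) at 0.25.
n = 0.25 × (z/E)² = 0.25 × (1.960/0.1)² = 96.04
Round up: n = 97.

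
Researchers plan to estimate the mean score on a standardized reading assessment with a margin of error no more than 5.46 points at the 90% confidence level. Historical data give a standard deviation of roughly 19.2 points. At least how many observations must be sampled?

34

For a mean, the margin of error is E = z·σ/√n, so n = (zσ/E)².
At 90% confidence, z = 1.645.
n = (1.645 × 19.2 / 5.46)² = 33.46
Round up: n = 34.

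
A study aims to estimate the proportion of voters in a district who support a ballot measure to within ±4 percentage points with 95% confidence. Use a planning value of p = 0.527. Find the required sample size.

599

For a proportion with margin E = 0.04 at 95% confidence, z = 1.960.
n = p̂(1−p̂)(z/E)² = 0.527 × 0.473 × (1.960/0.04)² = 598.50
Round up: n = 599.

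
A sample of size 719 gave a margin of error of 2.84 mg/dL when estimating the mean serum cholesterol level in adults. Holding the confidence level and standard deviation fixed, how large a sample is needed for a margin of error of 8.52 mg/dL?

Margin of error scales as 1/√n, so n₂ = n₁·(E₁/E₂)².
n₂ = 719 × (2.84/8.52)² = 719 × 0.1111 = 79.88
Round up: n₂ = 80.

80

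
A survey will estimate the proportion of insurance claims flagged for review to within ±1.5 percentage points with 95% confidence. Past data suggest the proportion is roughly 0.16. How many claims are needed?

2295

For a proportion with margin E = 0.015 at 95% confidence, z = 1.960.
n = p̂(1−p̂)(z/E)² = 0.16 × 0.84 × (1.960/0.015)² = 2294.72
Round up: n = 2295.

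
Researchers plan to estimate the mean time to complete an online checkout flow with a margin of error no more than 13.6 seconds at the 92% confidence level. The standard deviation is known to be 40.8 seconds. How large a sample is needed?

n = 28

For a mean, the margin of error is E = z·σ/√n, so n = (zσ/E)².
At 92% confidence, z = 1.751.
n = (1.751 × 40.8 / 13.6)² = 27.59
Round up: n = 28.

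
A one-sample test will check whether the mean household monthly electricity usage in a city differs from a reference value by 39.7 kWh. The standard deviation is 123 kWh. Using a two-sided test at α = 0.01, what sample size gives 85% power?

For a one-sample z-test, n = ((z_{α/2} + z_β)·σ/δ)².
z_{α/2} = 2.576 (two-sided α = 0.01); z_β = 1.036 (power 85% → β = 0.15).
n = (3.612 × 123 / 39.7)² = 125.23
Round up: n = 126.

n = 126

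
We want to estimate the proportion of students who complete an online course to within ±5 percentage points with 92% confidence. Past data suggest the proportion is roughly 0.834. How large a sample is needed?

For a proportion with margin E = 0.05 at 92% confidence, z = 1.751.
n = p̂(1−p̂)(z/E)² = 0.834 × 0.166 × (1.751/0.05)² = 169.79
Round up: n = 170.

170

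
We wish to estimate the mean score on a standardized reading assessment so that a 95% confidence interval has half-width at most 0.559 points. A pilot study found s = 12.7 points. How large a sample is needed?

For a mean, the margin of error is E = z·σ/√n, so n = (zσ/E)².
At 95% confidence, z = 1.960.
n = (1.960 × 12.7 / 0.559)² = 1982.88
Round up: n = 1983.

1983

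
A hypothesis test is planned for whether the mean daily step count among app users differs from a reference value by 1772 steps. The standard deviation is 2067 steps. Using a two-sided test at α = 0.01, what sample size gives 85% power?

18

For a one-sample z-test, n = ((z_{α/2} + z_β)·σ/δ)².
z_{α/2} = 2.576 (two-sided α = 0.01); z_β = 1.036 (power 85% → β = 0.15).
n = (3.612 × 2067 / 1772)² = 17.75
Round up: n = 18.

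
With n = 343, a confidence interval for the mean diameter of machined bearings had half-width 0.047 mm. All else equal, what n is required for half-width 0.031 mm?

n = 789

Margin of error scales as 1/√n, so n₂ = n₁·(E₁/E₂)².
n₂ = 343 × (0.047/0.031)² = 343 × 2.299 = 788.56
Round up: n₂ = 789.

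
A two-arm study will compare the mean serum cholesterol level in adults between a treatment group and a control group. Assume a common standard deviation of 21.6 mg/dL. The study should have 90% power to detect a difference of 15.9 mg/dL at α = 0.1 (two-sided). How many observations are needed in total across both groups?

For two equal groups, n per group = 2·((z_{α/2} + z_β)·σ/δ)².
z_{α/2} = 1.645; z_β = 1.282 (power 90%).
n = 2 × (2.927 × 21.6 / 15.9)² = 2 × 15.81 = 31.62
Round up: n = 32 per group.
Total across both groups: 2 × 32 = 64.

64 total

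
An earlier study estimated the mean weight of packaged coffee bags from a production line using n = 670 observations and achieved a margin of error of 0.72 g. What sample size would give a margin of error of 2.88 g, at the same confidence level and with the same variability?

Margin of error scales as 1/√n, so n₂ = n₁·(E₁/E₂)².
n₂ = 670 × (0.72/2.88)² = 670 × 0.0625 = 41.88
Round up: n₂ = 42.

42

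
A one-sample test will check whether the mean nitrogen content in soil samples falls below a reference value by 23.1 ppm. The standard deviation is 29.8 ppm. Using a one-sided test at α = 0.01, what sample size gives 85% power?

n = 19

For a one-sample z-test, n = ((z_α + z_β)·σ/δ)².
z_α = 2.326 (one-sided α = 0.01); z_β = 1.036 (power 85% → β = 0.15).
n = (3.362 × 29.8 / 23.1)² = 18.81
Round up: n = 19.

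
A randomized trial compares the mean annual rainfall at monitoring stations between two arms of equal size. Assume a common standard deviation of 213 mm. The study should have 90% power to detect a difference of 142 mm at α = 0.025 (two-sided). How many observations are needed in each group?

For two equal groups, n per group = 2·((z_{α/2} + z_β)·σ/δ)².
z_{α/2} = 2.241; z_β = 1.282 (power 90%).
n = 2 × (3.523 × 213 / 142)² = 2 × 27.93 = 55.86
Round up: n = 56 per group.

56 per group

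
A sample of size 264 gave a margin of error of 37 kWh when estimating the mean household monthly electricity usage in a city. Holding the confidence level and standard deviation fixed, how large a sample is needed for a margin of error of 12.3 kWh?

Margin of error scales as 1/√n, so n₂ = n₁·(E₁/E₂)².
n₂ = 264 × (37/12.3)² = 264 × 9.049 = 2388.94
Round up: n₂ = 2389.

2389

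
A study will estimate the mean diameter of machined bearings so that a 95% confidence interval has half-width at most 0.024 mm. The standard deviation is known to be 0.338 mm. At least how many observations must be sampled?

762

For a mean, the margin of error is E = z·σ/√n, so n = (zσ/E)².
At 95% confidence, z = 1.960.
n = (1.960 × 0.338 / 0.024)² = 761.94
Round up: n = 762.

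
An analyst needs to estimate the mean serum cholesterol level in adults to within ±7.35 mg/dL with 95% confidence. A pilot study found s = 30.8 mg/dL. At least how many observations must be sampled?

n = 68

For a mean, the margin of error is E = z·σ/√n, so n = (zσ/E)².
At 95% confidence, z = 1.960.
n = (1.960 × 30.8 / 7.35)² = 67.46
Round up: n = 68.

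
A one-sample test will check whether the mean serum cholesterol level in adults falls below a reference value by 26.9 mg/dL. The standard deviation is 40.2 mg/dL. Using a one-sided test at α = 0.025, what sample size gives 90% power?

24

For a one-sample z-test, n = ((z_α + z_β)·σ/δ)².
z_α = 1.960 (one-sided α = 0.025); z_β = 1.282 (power 90% → β = 0.1).
n = (3.242 × 40.2 / 26.9)² = 23.47
Round up: n = 24.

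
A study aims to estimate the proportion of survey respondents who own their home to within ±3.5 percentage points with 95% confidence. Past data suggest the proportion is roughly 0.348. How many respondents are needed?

For a proportion with margin E = 0.035 at 95% confidence, z = 1.960.
n = p̂(1−p̂)(z/E)² = 0.348 × 0.652 × (1.960/0.035)² = 711.55
Round up: n = 712.

712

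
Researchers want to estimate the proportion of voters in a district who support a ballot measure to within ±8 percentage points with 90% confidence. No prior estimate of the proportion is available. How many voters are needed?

For a proportion with margin E = 0.08 at 90% confidence, z = 1.645.
With no prior estimate, use p = 0.5, which maximizes p(1−p) at 0.25.
n = 0.25 × (z/E)² = 0.25 × (1.645/0.08)² = 105.70
Round up: n = 106.

n = 106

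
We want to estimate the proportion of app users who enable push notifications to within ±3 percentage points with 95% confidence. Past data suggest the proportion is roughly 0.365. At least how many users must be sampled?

For a proportion with margin E = 0.03 at 95% confidence, z = 1.960.
n = p̂(1−p̂)(z/E)² = 0.365 × 0.635 × (1.960/0.03)² = 989.32
Round up: n = 990.

n = 990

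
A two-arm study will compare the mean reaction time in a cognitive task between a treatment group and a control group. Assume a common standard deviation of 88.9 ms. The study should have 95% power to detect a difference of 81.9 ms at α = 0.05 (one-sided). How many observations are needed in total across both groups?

52 total

For two equal groups, n per group = 2·((z_α + z_β)·σ/δ)².
z_α = 1.645; z_β = 1.645 (power 95%).
n = 2 × (3.290 × 88.9 / 81.9)² = 2 × 12.75 = 25.50
Round up: n = 26 per group.
Total across both groups: 2 × 26 = 52.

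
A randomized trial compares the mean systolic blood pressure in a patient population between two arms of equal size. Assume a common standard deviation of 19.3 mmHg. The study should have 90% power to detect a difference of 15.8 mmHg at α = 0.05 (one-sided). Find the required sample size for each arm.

26 per group

For two equal groups, n per group = 2·((z_α + z_β)·σ/δ)².
z_α = 1.645; z_β = 1.282 (power 90%).
n = 2 × (2.927 × 19.3 / 15.8)² = 2 × 12.78 = 25.56
Round up: n = 26 per group.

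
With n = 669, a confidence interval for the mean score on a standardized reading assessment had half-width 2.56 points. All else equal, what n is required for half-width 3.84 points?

298

Margin of error scales as 1/√n, so n₂ = n₁·(E₁/E₂)².
n₂ = 669 × (2.56/3.84)² = 669 × 0.4444 = 297.30
Round up: n₂ = 298.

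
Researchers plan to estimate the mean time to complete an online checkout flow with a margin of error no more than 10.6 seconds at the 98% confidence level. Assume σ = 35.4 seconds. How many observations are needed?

For a mean, the margin of error is E = z·σ/√n, so n = (zσ/E)².
At 98% confidence, z = 2.326.
n = (2.326 × 35.4 / 10.6)² = 60.34
Round up: n = 61.

n = 61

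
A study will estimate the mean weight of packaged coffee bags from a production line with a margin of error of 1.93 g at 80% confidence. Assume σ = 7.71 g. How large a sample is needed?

For a mean, the margin of error is E = z·σ/√n, so n = (zσ/E)².
At 80% confidence, z = 1.282.
n = (1.282 × 7.71 / 1.93)² = 26.23
Round up: n = 27.

27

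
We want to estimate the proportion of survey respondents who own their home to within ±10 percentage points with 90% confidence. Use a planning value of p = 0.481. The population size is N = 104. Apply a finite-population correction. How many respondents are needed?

For a proportion with margin E = 0.1 at 90% confidence, z = 1.645.
n = p̂(1−p̂)(z/E)² = 0.481 × 0.519 × (1.645/0.1)² = 67.55 — call this n₀.
Finite-population correction with N = 104: n = n₀ / (1 + (n₀−1)/N) = 67.55 / 1.64 = 41.19
Round up: n = 42.

42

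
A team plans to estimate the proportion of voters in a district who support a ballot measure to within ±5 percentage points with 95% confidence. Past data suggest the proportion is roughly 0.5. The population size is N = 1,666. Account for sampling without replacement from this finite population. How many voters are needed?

313

For a proportion with margin E = 0.05 at 95% confidence, z = 1.960.
n = p̂(1−p̂)(z/E)² = 0.5 × 0.5 × (1.960/0.05)² = 384.16 — call this n₀.
Finite-population correction with N = 1,666: n = n₀ / (1 + (n₀−1)/N) = 384.16 / 1.23 = 312.33
Round up: n = 313.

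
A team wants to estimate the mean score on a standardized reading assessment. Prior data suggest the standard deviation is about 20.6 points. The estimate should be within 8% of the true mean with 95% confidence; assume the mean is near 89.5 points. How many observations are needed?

For a mean, the margin of error is E = z·σ/√n, so n = (zσ/E)².
At 95% confidence, z = 1.960.
E = 8% of 89.5 = 7.16 points.
n = (1.960 × 20.6 / 7.16)² = 31.80
Round up: n = 32.

32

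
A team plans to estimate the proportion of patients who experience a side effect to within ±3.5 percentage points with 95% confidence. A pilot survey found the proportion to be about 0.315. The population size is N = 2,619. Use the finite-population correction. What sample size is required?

538

For a proportion with margin E = 0.035 at 95% confidence, z = 1.960.
n = p̂(1−p̂)(z/E)² = 0.315 × 0.685 × (1.960/0.035)² = 676.67 — call this n₀.
Finite-population correction with N = 2,619: n = n₀ / (1 + (n₀−1)/N) = 676.67 / 1.258 = 537.89
Round up: n = 538.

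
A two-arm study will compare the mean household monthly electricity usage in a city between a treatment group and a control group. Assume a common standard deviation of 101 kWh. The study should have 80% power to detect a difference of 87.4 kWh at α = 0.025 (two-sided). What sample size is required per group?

26 per group

For two equal groups, n per group = 2·((z_{α/2} + z_β)·σ/δ)².
z_{α/2} = 2.241; z_β = 0.842 (power 80%).
n = 2 × (3.083 × 101 / 87.4)² = 2 × 12.69 = 25.38
Round up: n = 26 per group.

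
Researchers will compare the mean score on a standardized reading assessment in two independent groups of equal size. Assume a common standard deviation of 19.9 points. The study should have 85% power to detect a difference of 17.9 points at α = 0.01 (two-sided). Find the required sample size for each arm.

For two equal groups, n per group = 2·((z_{α/2} + z_β)·σ/δ)².
z_{α/2} = 2.576; z_β = 1.036 (power 85%).
n = 2 × (3.612 × 19.9 / 17.9)² = 2 × 16.12 = 32.24
Round up: n = 33 per group.

33 per group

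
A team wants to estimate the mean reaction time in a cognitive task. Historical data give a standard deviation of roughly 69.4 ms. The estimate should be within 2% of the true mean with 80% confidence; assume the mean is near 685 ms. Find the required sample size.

For a mean, the margin of error is E = z·σ/√n, so n = (zσ/E)².
At 80% confidence, z = 1.282.
E = 2% of 685 = 13.7 ms.
n = (1.282 × 69.4 / 13.7)² = 42.17
Round up: n = 43.

43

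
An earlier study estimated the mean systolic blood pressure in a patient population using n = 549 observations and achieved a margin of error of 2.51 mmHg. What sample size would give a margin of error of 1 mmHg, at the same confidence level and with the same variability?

Margin of error scales as 1/√n, so n₂ = n₁·(E₁/E₂)².
n₂ = 549 × (2.51/1)² = 549 × 6.3 = 3458.70
Round up: n₂ = 3459.

3459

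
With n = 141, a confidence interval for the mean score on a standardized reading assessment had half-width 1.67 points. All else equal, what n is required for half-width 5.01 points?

16

Margin of error scales as 1/√n, so n₂ = n₁·(E₁/E₂)².
n₂ = 141 × (1.67/5.01)² = 141 × 0.1111 = 15.67
Round up: n₂ = 16.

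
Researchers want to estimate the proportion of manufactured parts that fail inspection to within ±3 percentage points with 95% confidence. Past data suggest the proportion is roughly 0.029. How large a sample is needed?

121

For a proportion with margin E = 0.03 at 95% confidence, z = 1.960.
n = p̂(1−p̂)(z/E)² = 0.029 × 0.971 × (1.960/0.03)² = 120.20
Round up: n = 121.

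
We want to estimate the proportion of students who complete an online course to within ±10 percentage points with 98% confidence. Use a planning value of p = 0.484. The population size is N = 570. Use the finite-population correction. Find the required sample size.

For a proportion with margin E = 0.1 at 98% confidence, z = 2.326.
n = p̂(1−p̂)(z/E)² = 0.484 × 0.516 × (2.326/0.1)² = 135.12 — call this n₀.
Finite-population correction with N = 570: n = n₀ / (1 + (n₀−1)/N) = 135.12 / 1.235 = 109.41
Round up: n = 110.

n = 110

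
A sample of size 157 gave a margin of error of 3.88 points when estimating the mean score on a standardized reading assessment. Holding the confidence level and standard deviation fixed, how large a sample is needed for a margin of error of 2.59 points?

Margin of error scales as 1/√n, so n₂ = n₁·(E₁/E₂)².
n₂ = 157 × (3.88/2.59)² = 157 × 2.244 = 352.31
Round up: n₂ = 353.

353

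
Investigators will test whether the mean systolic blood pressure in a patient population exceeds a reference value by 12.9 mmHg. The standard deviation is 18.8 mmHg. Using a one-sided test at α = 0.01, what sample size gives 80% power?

22

For a one-sample z-test, n = ((z_α + z_β)·σ/δ)².
z_α = 2.326 (one-sided α = 0.01); z_β = 0.842 (power 80% → β = 0.2).
n = (3.168 × 18.8 / 12.9)² = 21.32
Round up: n = 22.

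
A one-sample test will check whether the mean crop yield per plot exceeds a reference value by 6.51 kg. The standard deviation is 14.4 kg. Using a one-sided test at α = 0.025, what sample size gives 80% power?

For a one-sample z-test, n = ((z_α + z_β)·σ/δ)².
z_α = 1.960 (one-sided α = 0.025); z_β = 0.842 (power 80% → β = 0.2).
n = (2.802 × 14.4 / 6.51)² = 38.41
Round up: n = 39.

39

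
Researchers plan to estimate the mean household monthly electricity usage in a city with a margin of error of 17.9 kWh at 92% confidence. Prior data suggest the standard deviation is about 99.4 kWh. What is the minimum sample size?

95

For a mean, the margin of error is E = z·σ/√n, so n = (zσ/E)².
At 92% confidence, z = 1.751.
n = (1.751 × 99.4 / 17.9)² = 94.55
Round up: n = 95.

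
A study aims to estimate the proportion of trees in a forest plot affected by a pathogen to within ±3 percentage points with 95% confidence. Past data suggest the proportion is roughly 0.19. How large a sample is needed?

For a proportion with margin E = 0.03 at 95% confidence, z = 1.960.
n = p̂(1−p̂)(z/E)² = 0.19 × 0.81 × (1.960/0.03)² = 656.91
Round up: n = 657.

657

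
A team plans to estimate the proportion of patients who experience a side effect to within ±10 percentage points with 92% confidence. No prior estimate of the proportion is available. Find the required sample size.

77

For a proportion with margin E = 0.1 at 92% confidence, z = 1.751.
With no prior estimate, use p = 0.5, which maximizes p(1−p) at 0.25.
n = 0.25 × (z/E)² = 0.25 × (1.751/0.1)² = 76.65
Round up: n = 77.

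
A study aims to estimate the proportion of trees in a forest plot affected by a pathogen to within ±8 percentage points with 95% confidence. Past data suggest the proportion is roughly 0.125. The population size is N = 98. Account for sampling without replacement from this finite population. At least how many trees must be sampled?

40

For a proportion with margin E = 0.08 at 95% confidence, z = 1.960.
n = p̂(1−p̂)(z/E)² = 0.125 × 0.875 × (1.960/0.08)² = 65.65 — call this n₀.
Finite-population correction with N = 98: n = n₀ / (1 + (n₀−1)/N) = 65.65 / 1.66 = 39.55
Round up: n = 40.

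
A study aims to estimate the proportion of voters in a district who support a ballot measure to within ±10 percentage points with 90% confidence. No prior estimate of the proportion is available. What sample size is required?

For a proportion with margin E = 0.1 at 90% confidence, z = 1.645.
With no prior estimate, use p = 0.5, which maximizes p(1−p) at 0.25.
n = 0.25 × (z/E)² = 0.25 × (1.645/0.1)² = 67.65
Round up: n = 68.

68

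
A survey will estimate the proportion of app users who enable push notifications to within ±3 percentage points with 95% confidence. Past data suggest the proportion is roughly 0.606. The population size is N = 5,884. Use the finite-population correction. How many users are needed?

For a proportion with margin E = 0.03 at 95% confidence, z = 1.960.
n = p̂(1−p̂)(z/E)² = 0.606 × 0.394 × (1.960/0.03)² = 1019.15 — call this n₀.
Finite-population correction with N = 5,884: n = n₀ / (1 + (n₀−1)/N) = 1019.15 / 1.173 = 868.84
Round up: n = 869.

869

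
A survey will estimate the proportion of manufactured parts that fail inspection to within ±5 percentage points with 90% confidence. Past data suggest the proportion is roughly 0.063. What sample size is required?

n = 64

For a proportion with margin E = 0.05 at 90% confidence, z = 1.645.
n = p̂(1−p̂)(z/E)² = 0.063 × 0.937 × (1.645/0.05)² = 63.90
Round up: n = 64.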